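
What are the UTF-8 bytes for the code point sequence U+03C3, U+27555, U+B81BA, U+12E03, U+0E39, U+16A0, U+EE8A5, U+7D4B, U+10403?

U+03C3: 2-byte form → CF 83.
U+27555: 4-byte form → F0 A7 95 95.
U+B81BA: 4-byte form → F2 B8 86 BA.
U+12E03: 4-byte form → F0 92 B8 83.
U+0E39: 3-byte form → E0 B8 B9.
U+16A0: 3-byte form → E1 9A A0.
U+EE8A5: 4-byte form → F3 AE A2 A5.
U+7D4B: 3-byte form → E7 B5 8B.
U+10403: 4-byte form → F0 90 90 83.
Concatenated (31 bytes): CF 83 F0 A7 95 95 F2 B8 86 BA F0 92 B8 83 E0 B8 B9 E1 9A A0 F3 AE A2 A5 E7 B5 8B F0 90 90 83.

CF 83 F0 A7 95 95 F2 B8 86 BA F0 92 B8 83 E0 B8 B9 E1 9A A0 F3 AE A2 A5 E7 B5 8B F0 90 90 83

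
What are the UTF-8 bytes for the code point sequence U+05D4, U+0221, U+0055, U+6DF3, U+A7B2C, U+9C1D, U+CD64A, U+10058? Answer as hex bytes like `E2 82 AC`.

U+05D4: 2-byte form → D7 94.
U+0221: 2-byte form → C8 A1.
U+0055: 1-byte form → 55.
U+6DF3: 3-byte form → E6 B7 B3.
U+A7B2C: 4-byte form → F2 A7 AC AC.
U+9C1D: 3-byte form → E9 B0 9D.
U+CD64A: 4-byte form → F3 8D 99 8A.
U+10058: 4-byte form → F0 90 81 98.
Concatenated (23 bytes): D7 94 C8 A1 55 E6 B7 B3 F2 A7 AC AC E9 B0 9D F3 8D 99 8A F0 90 81 98.

D7 94 C8 A1 55 E6 B7 B3 F2 A7 AC AC E9 B0 9D F3 8D 99 8A F0 90 81 98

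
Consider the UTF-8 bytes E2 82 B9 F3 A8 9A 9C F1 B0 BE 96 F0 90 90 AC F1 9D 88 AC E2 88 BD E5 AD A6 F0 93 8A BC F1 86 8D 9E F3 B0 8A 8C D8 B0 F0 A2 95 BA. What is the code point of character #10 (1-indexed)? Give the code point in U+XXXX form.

Offset 0: leading byte 0xE2 = 11100010 → 3-byte char #1 = E2 82 B9.
Offset 3: leading byte 0xF3 = 11110011 → 4-byte char #2 = F3 A8 9A 9C.
Offset 7: leading byte 0xF1 = 11110001 → 4-byte char #3 = F1 B0 BE 96.
Offset 11: leading byte 0xF0 = 11110000 → 4-byte char #4 = F0 90 90 AC.
Offset 15: leading byte 0xF1 = 11110001 → 4-byte char #5 = F1 9D 88 AC.
Offset 19: leading byte 0xE2 = 11100010 → 3-byte char #6 = E2 88 BD.
Offset 22: leading byte 0xE5 = 11100101 → 3-byte char #7 = E5 AD A6.
Offset 25: leading byte 0xF0 = 11110000 → 4-byte char #8 = F0 93 8A BC.
Offset 29: leading byte 0xF1 = 11110001 → 4-byte char #9 = F1 86 8D 9E.
Offset 33: leading byte 0xF3 = 11110011 → 4-byte char #10 = F3 B0 8A 8C.
Leading byte 0xF3 = 11110011 matches 11110xxx → 4-byte sequence.
Byte 1: 0xF3 = 11110011, payload 011 (3 bits).
Byte 2: 0xB0 = 10110000 (10xxxxxx ✓), payload 110000.
Byte 3: 0x8A = 10001010 (10xxxxxx ✓), payload 001010.
Byte 4: 0x8C = 10001100 (10xxxxxx ✓), payload 001100.
Concatenate: 011110000001010001100 = 0xF028C (21 bits → U+F028C).

U+F028C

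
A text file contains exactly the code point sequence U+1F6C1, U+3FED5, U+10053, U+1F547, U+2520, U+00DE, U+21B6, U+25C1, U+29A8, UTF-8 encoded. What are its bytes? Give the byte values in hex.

F0 9F 9B 81 F0 BF BB 95 F0 90 81 93 F0 9F 95 87 E2 94 A0 C3 9E E2 86 B6 E2 97 81 E2 A6 A8

U+1F6C1: 4-byte form → F0 9F 9B 81.
U+3FED5: 4-byte form → F0 BF BB 95.
U+10053: 4-byte form → F0 90 81 93.
U+1F547: 4-byte form → F0 9F 95 87.
U+2520: 3-byte form → E2 94 A0.
U+00DE: 2-byte form → C3 9E.
U+21B6: 3-byte form → E2 86 B6.
U+25C1: 3-byte form → E2 97 81.
U+29A8: 3-byte form → E2 A6 A8.
Concatenated (30 bytes): F0 9F 9B 81 F0 BF BB 95 F0 90 81 93 F0 9F 95 87 E2 94 A0 C3 9E E2 86 B6 E2 97 81 E2 A6 A8.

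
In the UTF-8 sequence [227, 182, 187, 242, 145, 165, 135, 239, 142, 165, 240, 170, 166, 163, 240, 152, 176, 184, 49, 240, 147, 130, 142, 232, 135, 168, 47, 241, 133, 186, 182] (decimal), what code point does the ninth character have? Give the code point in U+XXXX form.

Offset 0: leading byte 0xE3 = 11100011 → 3-byte char #1 = E3 B6 BB.
Offset 3: leading byte 0xF2 = 11110010 → 4-byte char #2 = F2 91 A5 87.
Offset 7: leading byte 0xEF = 11101111 → 3-byte char #3 = EF 8E A5.
Offset 10: leading byte 0xF0 = 11110000 → 4-byte char #4 = F0 AA A6 A3.
Offset 14: leading byte 0xF0 = 11110000 → 4-byte char #5 = F0 98 B0 B8.
Offset 18: leading byte 0x31 = 00110001 → 1-byte char #6 = 31.
Offset 19: leading byte 0xF0 = 11110000 → 4-byte char #7 = F0 93 82 8E.
Offset 23: leading byte 0xE8 = 11101000 → 3-byte char #8 = E8 87 A8.
Offset 26: leading byte 0x2F = 00101111 → 1-byte char #9 = 2F.
Leading byte 0x2F = 00101111 matches 0xxxxxxx → 1-byte sequence.
Byte 1: 0x2F = 00101111, payload 0101111 (7 bits).
Concatenate: 0101111 = 0x2F (7 bits → U+002F).

U+002F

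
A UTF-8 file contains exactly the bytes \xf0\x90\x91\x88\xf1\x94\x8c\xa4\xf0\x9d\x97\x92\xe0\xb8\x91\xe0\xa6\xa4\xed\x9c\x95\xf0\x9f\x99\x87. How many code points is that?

Byte at offset 0: 0xF0 = 11110000 → 4-byte char (#1). Advance 4.
Byte at offset 4: 0xF1 = 11110001 → 4-byte char (#2). Advance 4.
Byte at offset 8: 0xF0 = 11110000 → 4-byte char (#3). Advance 4.
Byte at offset 12: 0xE0 = 11100000 → 3-byte char (#4). Advance 3.
Byte at offset 15: 0xE0 = 11100000 → 3-byte char (#5). Advance 3.
Byte at offset 18: 0xED = 11101101 → 3-byte char (#6). Advance 3.
Byte at offset 21: 0xF0 = 11110000 → 4-byte char (#7). Advance 4.
Reached end at offset 25 after 7 code points.

7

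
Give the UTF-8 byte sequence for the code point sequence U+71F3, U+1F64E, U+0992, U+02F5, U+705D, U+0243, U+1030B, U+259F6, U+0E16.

U+71F3: 3-byte form → E7 87 B3.
U+1F64E: 4-byte form → F0 9F 99 8E.
U+0992: 3-byte form → E0 A6 92.
U+02F5: 2-byte form → CB B5.
U+705D: 3-byte form → E7 81 9D.
U+0243: 2-byte form → C9 83.
U+1030B: 4-byte form → F0 90 8C 8B.
U+259F6: 4-byte form → F0 A5 A7 B6.
U+0E16: 3-byte form → E0 B8 96.
Concatenated (28 bytes): E7 87 B3 F0 9F 99 8E E0 A6 92 CB B5 E7 81 9D C9 83 F0 90 8C 8B F0 A5 A7 B6 E0 B8 96.

E7 87 B3 F0 9F 99 8E E0 A6 92 CB B5 E7 81 9D C9 83 F0 90 8C 8B F0 A5 A7 B6 E0 B8 96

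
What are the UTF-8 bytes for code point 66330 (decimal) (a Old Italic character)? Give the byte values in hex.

U+1031A = 0x1031A = 66330 decimal. In range U+10000–U+10FFFF → 4-byte form: 11110xxx 10xxxxxx 10xxxxxx 10xxxxxx.
Binary (21 bits): 000010000001100011010.
Split 3+6+6+6: 000 | 010000 | 001100 | 011010.
Byte 1: 11110000 = 0xF0.
Byte 2: 10010000 = 0x90.
Byte 3: 10001100 = 0x8C.
Byte 4: 10011010 = 0x9A.

F0 90 8C 9A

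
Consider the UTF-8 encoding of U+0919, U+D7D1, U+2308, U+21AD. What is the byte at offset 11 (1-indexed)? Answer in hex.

1-indexed offset 11 is 0-indexed offset 10.
U+0919 → 3-byte form E0 A4 99 at offsets 0–2.
U+D7D1 → 3-byte form ED 9F 91 at offsets 3–5.
U+2308 → 3-byte form E2 8C 88 at offsets 6–8.
U+21AD → 3-byte form E2 86 AD at offsets 9–11.
Offset 10 falls in char 4's range; it's byte 2 of E2 86 AD = 0x86.

0x86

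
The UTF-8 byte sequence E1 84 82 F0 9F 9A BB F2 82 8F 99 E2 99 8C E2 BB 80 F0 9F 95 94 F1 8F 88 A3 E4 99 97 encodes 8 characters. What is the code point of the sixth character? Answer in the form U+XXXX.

Offset 0: leading byte 0xE1 = 11100001 → 3-byte char #1 = E1 84 82.
Offset 3: leading byte 0xF0 = 11110000 → 4-byte char #2 = F0 9F 9A BB.
Offset 7: leading byte 0xF2 = 11110010 → 4-byte char #3 = F2 82 8F 99.
Offset 11: leading byte 0xE2 = 11100010 → 3-byte char #4 = E2 99 8C.
Offset 14: leading byte 0xE2 = 11100010 → 3-byte char #5 = E2 BB 80.
Offset 17: leading byte 0xF0 = 11110000 → 4-byte char #6 = F0 9F 95 94.
Leading byte 0xF0 = 11110000 matches 11110xxx → 4-byte sequence.
Byte 1: 0xF0 = 11110000, payload 000 (3 bits).
Byte 2: 0x9F = 10011111 (10xxxxxx ✓), payload 011111.
Byte 3: 0x95 = 10010101 (10xxxxxx ✓), payload 010101.
Byte 4: 0x94 = 10010100 (10xxxxxx ✓), payload 010100.
Concatenate: 000011111010101010100 = 0x1F554 (21 bits → U+1F554).

U+1F554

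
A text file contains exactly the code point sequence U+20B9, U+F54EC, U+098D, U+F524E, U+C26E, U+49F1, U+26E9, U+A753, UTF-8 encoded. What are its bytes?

U+20B9: 3-byte form → E2 82 B9.
U+F54EC: 4-byte form → F3 B5 93 AC.
U+098D: 3-byte form → E0 A6 8D.
U+F524E: 4-byte form → F3 B5 89 8E.
U+C26E: 3-byte form → EC 89 AE.
U+49F1: 3-byte form → E4 A7 B1.
U+26E9: 3-byte form → E2 9B A9.
U+A753: 3-byte form → EA 9D 93.
Concatenated (26 bytes): E2 82 B9 F3 B5 93 AC E0 A6 8D F3 B5 89 8E EC 89 AE E4 A7 B1 E2 9B A9 EA 9D 93.

E2 82 B9 F3 B5 93 AC E0 A6 8D F3 B5 89 8E EC 89 AE E4 A7 B1 E2 9B A9 EA 9D 93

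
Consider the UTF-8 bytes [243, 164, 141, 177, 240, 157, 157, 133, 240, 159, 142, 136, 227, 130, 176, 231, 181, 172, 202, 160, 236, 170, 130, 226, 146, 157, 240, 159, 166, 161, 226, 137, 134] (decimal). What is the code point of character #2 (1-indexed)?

Offset 0: leading byte 0xF3 = 11110011 → 4-byte char #1 = F3 A4 8D B1.
Offset 4: leading byte 0xF0 = 11110000 → 4-byte char #2 = F0 9D 9D 85.
Leading byte 0xF0 = 11110000 matches 11110xxx → 4-byte sequence.
Byte 1: 0xF0 = 11110000, payload 000 (3 bits).
Byte 2: 0x9D = 10011101 (10xxxxxx ✓), payload 011101.
Byte 3: 0x9D = 10011101 (10xxxxxx ✓), payload 011101.
Byte 4: 0x85 = 10000101 (10xxxxxx ✓), payload 000101.
Concatenate: 000011101011101000101 = 0x1D745 (21 bits → U+1D745).

U+1D745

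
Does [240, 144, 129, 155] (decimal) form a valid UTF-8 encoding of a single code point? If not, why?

valid

Leading byte 0xF0 = 11110000 → 4-byte form.
Continuation bytes 0x90=10010000, 0x81=10000001, 0x9B=10011011 all match 10xxxxxx.
Decoded value 0x1005B is ≥ 0x10000 (shortest form) and not a surrogate.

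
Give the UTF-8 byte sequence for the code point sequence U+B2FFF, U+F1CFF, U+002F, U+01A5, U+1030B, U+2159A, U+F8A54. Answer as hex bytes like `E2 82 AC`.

U+B2FFF: 4-byte form → F2 B2 BF BF.
U+F1CFF: 4-byte form → F3 B1 B3 BF.
U+002F: 1-byte form → 2F.
U+01A5: 2-byte form → C6 A5.
U+1030B: 4-byte form → F0 90 8C 8B.
U+2159A: 4-byte form → F0 A1 96 9A.
U+F8A54: 4-byte form → F3 B8 A9 94.
Concatenated (23 bytes): F2 B2 BF BF F3 B1 B3 BF 2F C6 A5 F0 90 8C 8B F0 A1 96 9A F3 B8 A9 94.

F2 B2 BF BF F3 B1 B3 BF 2F C6 A5 F0 90 8C 8B F0 A1 96 9A F3 B8 A9 94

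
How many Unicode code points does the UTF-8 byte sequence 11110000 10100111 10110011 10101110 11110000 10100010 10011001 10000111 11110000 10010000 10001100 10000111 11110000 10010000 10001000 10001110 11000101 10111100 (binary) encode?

5

Byte at offset 0: 0xF0 = 11110000 → 4-byte char (#1). Advance 4.
Byte at offset 4: 0xF0 = 11110000 → 4-byte char (#2). Advance 4.
Byte at offset 8: 0xF0 = 11110000 → 4-byte char (#3). Advance 4.
Byte at offset 12: 0xF0 = 11110000 → 4-byte char (#4). Advance 4.
Byte at offset 16: 0xC5 = 11000101 → 2-byte char (#5). Advance 2.
Reached end at offset 18 after 5 code points.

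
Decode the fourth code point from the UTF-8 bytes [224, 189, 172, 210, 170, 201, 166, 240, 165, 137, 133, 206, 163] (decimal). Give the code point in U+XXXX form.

Offset 0: leading byte 0xE0 = 11100000 → 3-byte char #1 = E0 BD AC.
Offset 3: leading byte 0xD2 = 11010010 → 2-byte char #2 = D2 AA.
Offset 5: leading byte 0xC9 = 11001001 → 2-byte char #3 = C9 A6.
Offset 7: leading byte 0xF0 = 11110000 → 4-byte char #4 = F0 A5 89 85.
Leading byte 0xF0 = 11110000 matches 11110xxx → 4-byte sequence.
Byte 1: 0xF0 = 11110000, payload 000 (3 bits).
Byte 2: 0xA5 = 10100101 (10xxxxxx ✓), payload 100101.
Byte 3: 0x89 = 10001001 (10xxxxxx ✓), payload 001001.
Byte 4: 0x85 = 10000101 (10xxxxxx ✓), payload 000101.
Concatenate: 000100101001001000101 = 0x25245 (21 bits → U+25245).

U+25245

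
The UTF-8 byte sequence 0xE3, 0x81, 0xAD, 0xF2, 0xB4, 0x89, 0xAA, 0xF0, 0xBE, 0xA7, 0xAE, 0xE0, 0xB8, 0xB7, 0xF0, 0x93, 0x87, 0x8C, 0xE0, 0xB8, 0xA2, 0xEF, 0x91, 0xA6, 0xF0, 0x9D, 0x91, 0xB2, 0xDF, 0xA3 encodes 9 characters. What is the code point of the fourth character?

Offset 0: leading byte 0xE3 = 11100011 → 3-byte char #1 = E3 81 AD.
Offset 3: leading byte 0xF2 = 11110010 → 4-byte char #2 = F2 B4 89 AA.
Offset 7: leading byte 0xF0 = 11110000 → 4-byte char #3 = F0 BE A7 AE.
Offset 11: leading byte 0xE0 = 11100000 → 3-byte char #4 = E0 B8 B7.
Leading byte 0xE0 = 11100000 matches 1110xxxx → 3-byte sequence.
Byte 1: 0xE0 = 11100000, payload 0000 (4 bits).
Byte 2: 0xB8 = 10111000 (10xxxxxx ✓), payload 111000.
Byte 3: 0xB7 = 10110111 (10xxxxxx ✓), payload 110111.
Concatenate: 0000111000110111 = 0xE37 (16 bits → U+0E37).

U+0E37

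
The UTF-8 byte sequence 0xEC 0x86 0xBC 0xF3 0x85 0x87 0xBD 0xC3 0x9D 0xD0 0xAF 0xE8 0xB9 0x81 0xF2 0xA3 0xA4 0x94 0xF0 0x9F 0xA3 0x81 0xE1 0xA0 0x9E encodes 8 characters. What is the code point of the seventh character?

U+1F8C1

Offset 0: leading byte 0xEC = 11101100 → 3-byte char #1 = EC 86 BC.
Offset 3: leading byte 0xF3 = 11110011 → 4-byte char #2 = F3 85 87 BD.
Offset 7: leading byte 0xC3 = 11000011 → 2-byte char #3 = C3 9D.
Offset 9: leading byte 0xD0 = 11010000 → 2-byte char #4 = D0 AF.
Offset 11: leading byte 0xE8 = 11101000 → 3-byte char #5 = E8 B9 81.
Offset 14: leading byte 0xF2 = 11110010 → 4-byte char #6 = F2 A3 A4 94.
Offset 18: leading byte 0xF0 = 11110000 → 4-byte char #7 = F0 9F A3 81.
Leading byte 0xF0 = 11110000 matches 11110xxx → 4-byte sequence.
Byte 1: 0xF0 = 11110000, payload 000 (3 bits).
Byte 2: 0x9F = 10011111 (10xxxxxx ✓), payload 011111.
Byte 3: 0xA3 = 10100011 (10xxxxxx ✓), payload 100011.
Byte 4: 0x81 = 10000001 (10xxxxxx ✓), payload 000001.
Concatenate: 000011111100011000001 = 0x1F8C1 (21 bits → U+1F8C1).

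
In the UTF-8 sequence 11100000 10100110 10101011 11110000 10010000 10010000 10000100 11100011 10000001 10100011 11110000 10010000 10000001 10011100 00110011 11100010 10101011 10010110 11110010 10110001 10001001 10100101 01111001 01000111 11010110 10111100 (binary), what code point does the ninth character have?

Offset 0: leading byte 0xE0 = 11100000 → 3-byte char #1 = E0 A6 AB.
Offset 3: leading byte 0xF0 = 11110000 → 4-byte char #2 = F0 90 90 84.
Offset 7: leading byte 0xE3 = 11100011 → 3-byte char #3 = E3 81 A3.
Offset 10: leading byte 0xF0 = 11110000 → 4-byte char #4 = F0 90 81 9C.
Offset 14: leading byte 0x33 = 00110011 → 1-byte char #5 = 33.
Offset 15: leading byte 0xE2 = 11100010 → 3-byte char #6 = E2 AB 96.
Offset 18: leading byte 0xF2 = 11110010 → 4-byte char #7 = F2 B1 89 A5.
Offset 22: leading byte 0x79 = 01111001 → 1-byte char #8 = 79.
Offset 23: leading byte 0x47 = 01000111 → 1-byte char #9 = 47.
Leading byte 0x47 = 01000111 matches 0xxxxxxx → 1-byte sequence.
Byte 1: 0x47 = 01000111, payload 1000111 (7 bits).
Concatenate: 1000111 = 0x47 (7 bits → U+0047).

U+0047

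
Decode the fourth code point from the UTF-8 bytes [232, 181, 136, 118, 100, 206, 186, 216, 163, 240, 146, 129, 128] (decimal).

U+03BA

Offset 0: leading byte 0xE8 = 11101000 → 3-byte char #1 = E8 B5 88.
Offset 3: leading byte 0x76 = 01110110 → 1-byte char #2 = 76.
Offset 4: leading byte 0x64 = 01100100 → 1-byte char #3 = 64.
Offset 5: leading byte 0xCE = 11001110 → 2-byte char #4 = CE BA.
Leading byte 0xCE = 11001110 matches 110xxxxx → 2-byte sequence.
Byte 1: 0xCE = 11001110, payload 01110 (5 bits).
Byte 2: 0xBA = 10111010 (10xxxxxx ✓), payload 111010.
Concatenate: 01110111010 = 0x3BA (11 bits → U+03BA).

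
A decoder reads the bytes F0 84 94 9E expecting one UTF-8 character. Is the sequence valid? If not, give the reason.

invalid (overlong encoding)

Leading byte 0xF0 = 11110000 → 4-byte form.
Continuation bytes all match 10xxxxxx. Payload decodes to 0x451E.
But 0x451E < 0x10000, the minimum for a 4-byte sequence — this is an overlong encoding.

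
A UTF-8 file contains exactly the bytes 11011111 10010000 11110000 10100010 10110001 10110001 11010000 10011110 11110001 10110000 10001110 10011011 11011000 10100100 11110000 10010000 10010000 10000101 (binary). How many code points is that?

Byte at offset 0: 0xDF = 11011111 → 2-byte char (#1). Advance 2.
Byte at offset 2: 0xF0 = 11110000 → 4-byte char (#2). Advance 4.
Byte at offset 6: 0xD0 = 11010000 → 2-byte char (#3). Advance 2.
Byte at offset 8: 0xF1 = 11110001 → 4-byte char (#4). Advance 4.
Byte at offset 12: 0xD8 = 11011000 → 2-byte char (#5). Advance 2.
Byte at offset 14: 0xF0 = 11110000 → 4-byte char (#6). Advance 4.
Reached end at offset 18 after 6 code points.

6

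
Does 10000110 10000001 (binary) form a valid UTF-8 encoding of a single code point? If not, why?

invalid (continuation byte with no leading byte)

Byte 0x86 = 10000110 has the form 10xxxxxx — a continuation byte — but there is no preceding leading byte.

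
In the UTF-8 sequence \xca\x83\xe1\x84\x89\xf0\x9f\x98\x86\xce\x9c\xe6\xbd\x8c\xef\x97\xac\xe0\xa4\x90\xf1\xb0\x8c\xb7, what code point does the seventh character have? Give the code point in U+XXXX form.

Offset 0: leading byte 0xCA = 11001010 → 2-byte char #1 = CA 83.
Offset 2: leading byte 0xE1 = 11100001 → 3-byte char #2 = E1 84 89.
Offset 5: leading byte 0xF0 = 11110000 → 4-byte char #3 = F0 9F 98 86.
Offset 9: leading byte 0xCE = 11001110 → 2-byte char #4 = CE 9C.
Offset 11: leading byte 0xE6 = 11100110 → 3-byte char #5 = E6 BD 8C.
Offset 14: leading byte 0xEF = 11101111 → 3-byte char #6 = EF 97 AC.
Offset 17: leading byte 0xE0 = 11100000 → 3-byte char #7 = E0 A4 90.
Leading byte 0xE0 = 11100000 matches 1110xxxx → 3-byte sequence.
Byte 1: 0xE0 = 11100000, payload 0000 (4 bits).
Byte 2: 0xA4 = 10100100 (10xxxxxx ✓), payload 100100.
Byte 3: 0x90 = 10010000 (10xxxxxx ✓), payload 010000.
Concatenate: 0000100100010000 = 0x910 (16 bits → U+0910).

U+0910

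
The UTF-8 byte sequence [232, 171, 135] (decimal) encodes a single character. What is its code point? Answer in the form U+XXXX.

U+8AC7

Leading byte 0xE8 = 11101000 matches 1110xxxx → 3-byte sequence.
Byte 1: 0xE8 = 11101000, payload 1000 (4 bits).
Byte 2: 0xAB = 10101011 (10xxxxxx ✓), payload 101011.
Byte 3: 0x87 = 10000111 (10xxxxxx ✓), payload 000111.
Concatenate: 1000101011000111 = 0x8AC7 (16 bits → U+8AC7).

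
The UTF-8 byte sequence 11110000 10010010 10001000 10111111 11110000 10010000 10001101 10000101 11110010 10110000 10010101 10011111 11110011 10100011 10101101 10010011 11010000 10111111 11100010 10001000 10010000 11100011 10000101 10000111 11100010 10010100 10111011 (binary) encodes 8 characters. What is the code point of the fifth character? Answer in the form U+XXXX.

U+043F

Offset 0: leading byte 0xF0 = 11110000 → 4-byte char #1 = F0 92 88 BF.
Offset 4: leading byte 0xF0 = 11110000 → 4-byte char #2 = F0 90 8D 85.
Offset 8: leading byte 0xF2 = 11110010 → 4-byte char #3 = F2 B0 95 9F.
Offset 12: leading byte 0xF3 = 11110011 → 4-byte char #4 = F3 A3 AD 93.
Offset 16: leading byte 0xD0 = 11010000 → 2-byte char #5 = D0 BF.
Leading byte 0xD0 = 11010000 matches 110xxxxx → 2-byte sequence.
Byte 1: 0xD0 = 11010000, payload 10000 (5 bits).
Byte 2: 0xBF = 10111111 (10xxxxxx ✓), payload 111111.
Concatenate: 10000111111 = 0x43F (11 bits → U+043F).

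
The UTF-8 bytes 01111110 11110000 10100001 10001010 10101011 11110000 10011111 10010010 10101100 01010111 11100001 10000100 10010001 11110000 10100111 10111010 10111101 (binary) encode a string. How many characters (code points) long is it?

Byte at offset 0: 0x7E = 01111110 → 1-byte char (#1). Advance 1.
Byte at offset 1: 0xF0 = 11110000 → 4-byte char (#2). Advance 4.
Byte at offset 5: 0xF0 = 11110000 → 4-byte char (#3). Advance 4.
Byte at offset 9: 0x57 = 01010111 → 1-byte char (#4). Advance 1.
Byte at offset 10: 0xE1 = 11100001 → 3-byte char (#5). Advance 3.
Byte at offset 13: 0xF0 = 11110000 → 4-byte char (#6). Advance 4.
Reached end at offset 17 after 6 code points.

6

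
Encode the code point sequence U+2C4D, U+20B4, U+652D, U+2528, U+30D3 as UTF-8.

U+2C4D: 3-byte form → E2 B1 8D.
U+20B4: 3-byte form → E2 82 B4.
U+652D: 3-byte form → E6 94 AD.
U+2528: 3-byte form → E2 94 A8.
U+30D3: 3-byte form → E3 83 93.
Concatenated (15 bytes): E2 B1 8D E2 82 B4 E6 94 AD E2 94 A8 E3 83 93.

E2 B1 8D E2 82 B4 E6 94 AD E2 94 A8 E3 83 93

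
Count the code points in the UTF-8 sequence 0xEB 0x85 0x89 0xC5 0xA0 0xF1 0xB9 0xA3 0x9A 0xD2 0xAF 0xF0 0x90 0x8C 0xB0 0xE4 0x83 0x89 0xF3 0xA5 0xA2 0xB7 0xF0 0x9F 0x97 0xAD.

8

Byte at offset 0: 0xEB = 11101011 → 3-byte char (#1). Advance 3.
Byte at offset 3: 0xC5 = 11000101 → 2-byte char (#2). Advance 2.
Byte at offset 5: 0xF1 = 11110001 → 4-byte char (#3). Advance 4.
Byte at offset 9: 0xD2 = 11010010 → 2-byte char (#4). Advance 2.
Byte at offset 11: 0xF0 = 11110000 → 4-byte char (#5). Advance 4.
Byte at offset 15: 0xE4 = 11100100 → 3-byte char (#6). Advance 3.
Byte at offset 18: 0xF3 = 11110011 → 4-byte char (#7). Advance 4.
Byte at offset 22: 0xF0 = 11110000 → 4-byte char (#8). Advance 4.
Reached end at offset 26 after 8 code points.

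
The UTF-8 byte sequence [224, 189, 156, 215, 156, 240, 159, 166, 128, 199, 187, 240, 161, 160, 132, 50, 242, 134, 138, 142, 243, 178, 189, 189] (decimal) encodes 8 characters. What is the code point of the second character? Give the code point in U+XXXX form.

U+05DC

Offset 0: leading byte 0xE0 = 11100000 → 3-byte char #1 = E0 BD 9C.
Offset 3: leading byte 0xD7 = 11010111 → 2-byte char #2 = D7 9C.
Leading byte 0xD7 = 11010111 matches 110xxxxx → 2-byte sequence.
Byte 1: 0xD7 = 11010111, payload 10111 (5 bits).
Byte 2: 0x9C = 10011100 (10xxxxxx ✓), payload 011100.
Concatenate: 10111011100 = 0x5DC (11 bits → U+05DC).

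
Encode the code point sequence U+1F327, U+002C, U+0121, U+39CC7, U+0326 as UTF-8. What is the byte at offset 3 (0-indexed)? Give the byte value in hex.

0xA7

U+1F327 → 4-byte form F0 9F 8C A7 at offsets 0–3.
Offset 3 falls in char 1's range; it's byte 4 of F0 9F 8C A7 = 0xA7.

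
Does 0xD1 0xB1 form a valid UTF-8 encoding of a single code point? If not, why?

valid

Leading byte 0xD1 = 11010001 → 2-byte form.
Continuation bytes 0xB1=10110001 all match 10xxxxxx.
Decoded value 0x471 is ≥ 0x80 (shortest form) and not a surrogate.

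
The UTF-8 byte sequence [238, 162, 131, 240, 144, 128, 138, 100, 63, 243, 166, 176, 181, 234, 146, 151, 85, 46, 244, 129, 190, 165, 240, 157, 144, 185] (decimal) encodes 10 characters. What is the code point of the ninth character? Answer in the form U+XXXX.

U+101FA5

Offset 0: leading byte 0xEE = 11101110 → 3-byte char #1 = EE A2 83.
Offset 3: leading byte 0xF0 = 11110000 → 4-byte char #2 = F0 90 80 8A.
Offset 7: leading byte 0x64 = 01100100 → 1-byte char #3 = 64.
Offset 8: leading byte 0x3F = 00111111 → 1-byte char #4 = 3F.
Offset 9: leading byte 0xF3 = 11110011 → 4-byte char #5 = F3 A6 B0 B5.
Offset 13: leading byte 0xEA = 11101010 → 3-byte char #6 = EA 92 97.
Offset 16: leading byte 0x55 = 01010101 → 1-byte char #7 = 55.
Offset 17: leading byte 0x2E = 00101110 → 1-byte char #8 = 2E.
Offset 18: leading byte 0xF4 = 11110100 → 4-byte char #9 = F4 81 BE A5.
Leading byte 0xF4 = 11110100 matches 11110xxx → 4-byte sequence.
Byte 1: 0xF4 = 11110100, payload 100 (3 bits).
Byte 2: 0x81 = 10000001 (10xxxxxx ✓), payload 000001.
Byte 3: 0xBE = 10111110 (10xxxxxx ✓), payload 111110.
Byte 4: 0xA5 = 10100101 (10xxxxxx ✓), payload 100101.
Concatenate: 100000001111110100101 = 0x101FA5 (21 bits → U+101FA5).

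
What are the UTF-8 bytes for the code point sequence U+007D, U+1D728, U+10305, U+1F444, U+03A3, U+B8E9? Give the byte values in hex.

U+007D: 1-byte form → 7D.
U+1D728: 4-byte form → F0 9D 9C A8.
U+10305: 4-byte form → F0 90 8C 85.
U+1F444: 4-byte form → F0 9F 91 84.
U+03A3: 2-byte form → CE A3.
U+B8E9: 3-byte form → EB A3 A9.
Concatenated (18 bytes): 7D F0 9D 9C A8 F0 90 8C 85 F0 9F 91 84 CE A3 EB A3 A9.

7D F0 9D 9C A8 F0 90 8C 85 F0 9F 91 84 CE A3 EB A3 A9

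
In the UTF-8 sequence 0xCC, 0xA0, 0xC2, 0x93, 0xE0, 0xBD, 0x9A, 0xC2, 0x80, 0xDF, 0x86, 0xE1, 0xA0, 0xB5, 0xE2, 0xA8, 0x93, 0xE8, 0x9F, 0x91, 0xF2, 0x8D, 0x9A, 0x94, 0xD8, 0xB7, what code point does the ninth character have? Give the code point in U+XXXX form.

Offset 0: leading byte 0xCC = 11001100 → 2-byte char #1 = CC A0.
Offset 2: leading byte 0xC2 = 11000010 → 2-byte char #2 = C2 93.
Offset 4: leading byte 0xE0 = 11100000 → 3-byte char #3 = E0 BD 9A.
Offset 7: leading byte 0xC2 = 11000010 → 2-byte char #4 = C2 80.
Offset 9: leading byte 0xDF = 11011111 → 2-byte char #5 = DF 86.
Offset 11: leading byte 0xE1 = 11100001 → 3-byte char #6 = E1 A0 B5.
Offset 14: leading byte 0xE2 = 11100010 → 3-byte char #7 = E2 A8 93.
Offset 17: leading byte 0xE8 = 11101000 → 3-byte char #8 = E8 9F 91.
Offset 20: leading byte 0xF2 = 11110010 → 4-byte char #9 = F2 8D 9A 94.
Leading byte 0xF2 = 11110010 matches 11110xxx → 4-byte sequence.
Byte 1: 0xF2 = 11110010, payload 010 (3 bits).
Byte 2: 0x8D = 10001101 (10xxxxxx ✓), payload 001101.
Byte 3: 0x9A = 10011010 (10xxxxxx ✓), payload 011010.
Byte 4: 0x94 = 10010100 (10xxxxxx ✓), payload 010100.
Concatenate: 010001101011010010100 = 0x8D694 (21 bits → U+8D694).

U+8D694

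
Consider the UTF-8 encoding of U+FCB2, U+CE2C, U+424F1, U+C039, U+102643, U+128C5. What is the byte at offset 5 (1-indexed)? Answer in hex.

1-indexed offset 5 is 0-indexed offset 4.
U+FCB2 → 3-byte form EF B2 B2 at offsets 0–2.
U+CE2C → 3-byte form EC B8 AC at offsets 3–5.
Offset 4 falls in char 2's range; it's byte 2 of EC B8 AC = 0xB8.

0xB8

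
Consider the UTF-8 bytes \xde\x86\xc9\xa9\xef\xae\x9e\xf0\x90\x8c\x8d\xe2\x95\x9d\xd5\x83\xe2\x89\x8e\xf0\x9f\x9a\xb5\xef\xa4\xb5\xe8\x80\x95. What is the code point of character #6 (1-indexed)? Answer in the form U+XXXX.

U+0543

Offset 0: leading byte 0xDE = 11011110 → 2-byte char #1 = DE 86.
Offset 2: leading byte 0xC9 = 11001001 → 2-byte char #2 = C9 A9.
Offset 4: leading byte 0xEF = 11101111 → 3-byte char #3 = EF AE 9E.
Offset 7: leading byte 0xF0 = 11110000 → 4-byte char #4 = F0 90 8C 8D.
Offset 11: leading byte 0xE2 = 11100010 → 3-byte char #5 = E2 95 9D.
Offset 14: leading byte 0xD5 = 11010101 → 2-byte char #6 = D5 83.
Leading byte 0xD5 = 11010101 matches 110xxxxx → 2-byte sequence.
Byte 1: 0xD5 = 11010101, payload 10101 (5 bits).
Byte 2: 0x83 = 10000011 (10xxxxxx ✓), payload 000011.
Concatenate: 10101000011 = 0x543 (11 bits → U+0543).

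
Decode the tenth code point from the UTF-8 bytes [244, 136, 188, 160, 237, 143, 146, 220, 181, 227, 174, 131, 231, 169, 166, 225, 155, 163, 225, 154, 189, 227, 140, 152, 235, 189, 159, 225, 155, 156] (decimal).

U+16DC

Offset 0: leading byte 0xF4 = 11110100 → 4-byte char #1 = F4 88 BC A0.
Offset 4: leading byte 0xED = 11101101 → 3-byte char #2 = ED 8F 92.
Offset 7: leading byte 0xDC = 11011100 → 2-byte char #3 = DC B5.
Offset 9: leading byte 0xE3 = 11100011 → 3-byte char #4 = E3 AE 83.
Offset 12: leading byte 0xE7 = 11100111 → 3-byte char #5 = E7 A9 A6.
Offset 15: leading byte 0xE1 = 11100001 → 3-byte char #6 = E1 9B A3.
Offset 18: leading byte 0xE1 = 11100001 → 3-byte char #7 = E1 9A BD.
Offset 21: leading byte 0xE3 = 11100011 → 3-byte char #8 = E3 8C 98.
Offset 24: leading byte 0xEB = 11101011 → 3-byte char #9 = EB BD 9F.
Offset 27: leading byte 0xE1 = 11100001 → 3-byte char #10 = E1 9B 9C.
Leading byte 0xE1 = 11100001 matches 1110xxxx → 3-byte sequence.
Byte 1: 0xE1 = 11100001, payload 0001 (4 bits).
Byte 2: 0x9B = 10011011 (10xxxxxx ✓), payload 011011.
Byte 3: 0x9C = 10011100 (10xxxxxx ✓), payload 011100.
Concatenate: 0001011011011100 = 0x16DC (16 bits → U+16DC).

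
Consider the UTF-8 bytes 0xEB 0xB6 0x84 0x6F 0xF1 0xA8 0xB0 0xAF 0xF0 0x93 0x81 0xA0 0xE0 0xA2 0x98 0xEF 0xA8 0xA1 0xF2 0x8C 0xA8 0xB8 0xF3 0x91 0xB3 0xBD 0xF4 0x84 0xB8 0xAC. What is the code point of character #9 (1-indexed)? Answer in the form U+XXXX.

U+104E2C

Offset 0: leading byte 0xEB = 11101011 → 3-byte char #1 = EB B6 84.
Offset 3: leading byte 0x6F = 01101111 → 1-byte char #2 = 6F.
Offset 4: leading byte 0xF1 = 11110001 → 4-byte char #3 = F1 A8 B0 AF.
Offset 8: leading byte 0xF0 = 11110000 → 4-byte char #4 = F0 93 81 A0.
Offset 12: leading byte 0xE0 = 11100000 → 3-byte char #5 = E0 A2 98.
Offset 15: leading byte 0xEF = 11101111 → 3-byte char #6 = EF A8 A1.
Offset 18: leading byte 0xF2 = 11110010 → 4-byte char #7 = F2 8C A8 B8.
Offset 22: leading byte 0xF3 = 11110011 → 4-byte char #8 = F3 91 B3 BD.
Offset 26: leading byte 0xF4 = 11110100 → 4-byte char #9 = F4 84 B8 AC.
Leading byte 0xF4 = 11110100 matches 11110xxx → 4-byte sequence.
Byte 1: 0xF4 = 11110100, payload 100 (3 bits).
Byte 2: 0x84 = 10000100 (10xxxxxx ✓), payload 000100.
Byte 3: 0xB8 = 10111000 (10xxxxxx ✓), payload 111000.
Byte 4: 0xAC = 10101100 (10xxxxxx ✓), payload 101100.
Concatenate: 100000100111000101100 = 0x104E2C (21 bits → U+104E2C).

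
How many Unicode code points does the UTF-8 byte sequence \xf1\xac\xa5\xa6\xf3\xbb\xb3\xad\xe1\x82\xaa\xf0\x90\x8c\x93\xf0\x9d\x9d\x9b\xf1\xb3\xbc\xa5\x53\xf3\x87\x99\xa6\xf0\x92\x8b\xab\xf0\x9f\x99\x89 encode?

Byte at offset 0: 0xF1 = 11110001 → 4-byte char (#1). Advance 4.
Byte at offset 4: 0xF3 = 11110011 → 4-byte char (#2). Advance 4.
Byte at offset 8: 0xE1 = 11100001 → 3-byte char (#3). Advance 3.
Byte at offset 11: 0xF0 = 11110000 → 4-byte char (#4). Advance 4.
Byte at offset 15: 0xF0 = 11110000 → 4-byte char (#5). Advance 4.
Byte at offset 19: 0xF1 = 11110001 → 4-byte char (#6). Advance 4.
Byte at offset 23: 0x53 = 01010011 → 1-byte char (#7). Advance 1.
Byte at offset 24: 0xF3 = 11110011 → 4-byte char (#8). Advance 4.
Byte at offset 28: 0xF0 = 11110000 → 4-byte char (#9). Advance 4.
Byte at offset 32: 0xF0 = 11110000 → 4-byte char (#10). Advance 4.
Reached end at offset 36 after 10 code points.

10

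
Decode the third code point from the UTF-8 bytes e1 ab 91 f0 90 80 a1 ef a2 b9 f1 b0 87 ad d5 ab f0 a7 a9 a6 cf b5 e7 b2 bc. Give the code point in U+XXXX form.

U+F8B9

Offset 0: leading byte 0xE1 = 11100001 → 3-byte char #1 = E1 AB 91.
Offset 3: leading byte 0xF0 = 11110000 → 4-byte char #2 = F0 90 80 A1.
Offset 7: leading byte 0xEF = 11101111 → 3-byte char #3 = EF A2 B9.
Leading byte 0xEF = 11101111 matches 1110xxxx → 3-byte sequence.
Byte 1: 0xEF = 11101111, payload 1111 (4 bits).
Byte 2: 0xA2 = 10100010 (10xxxxxx ✓), payload 100010.
Byte 3: 0xB9 = 10111001 (10xxxxxx ✓), payload 111001.
Concatenate: 1111100010111001 = 0xF8B9 (16 bits → U+F8B9).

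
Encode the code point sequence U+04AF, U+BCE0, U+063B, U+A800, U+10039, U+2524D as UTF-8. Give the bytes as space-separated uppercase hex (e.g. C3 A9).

D2 AF EB B3 A0 D8 BB EA A0 80 F0 90 80 B9 F0 A5 89 8D

U+04AF: 2-byte form → D2 AF.
U+BCE0: 3-byte form → EB B3 A0.
U+063B: 2-byte form → D8 BB.
U+A800: 3-byte form → EA A0 80.
U+10039: 4-byte form → F0 90 80 B9.
U+2524D: 4-byte form → F0 A5 89 8D.
Concatenated (18 bytes): D2 AF EB B3 A0 D8 BB EA A0 80 F0 90 80 B9 F0 A5 89 8D.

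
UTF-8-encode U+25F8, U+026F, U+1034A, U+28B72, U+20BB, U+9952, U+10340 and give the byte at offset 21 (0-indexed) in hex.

0x8D

U+25F8 → 3-byte form E2 97 B8 at offsets 0–2.
U+026F → 2-byte form C9 AF at offsets 3–4.
U+1034A → 4-byte form F0 90 8D 8A at offsets 5–8.
U+28B72 → 4-byte form F0 A8 AD B2 at offsets 9–12.
U+20BB → 3-byte form E2 82 BB at offsets 13–15.
U+9952 → 3-byte form E9 A5 92 at offsets 16–18.
U+10340 → 4-byte form F0 90 8D 80 at offsets 19–22.
Offset 21 falls in char 7's range; it's byte 3 of F0 90 8D 80 = 0x8D.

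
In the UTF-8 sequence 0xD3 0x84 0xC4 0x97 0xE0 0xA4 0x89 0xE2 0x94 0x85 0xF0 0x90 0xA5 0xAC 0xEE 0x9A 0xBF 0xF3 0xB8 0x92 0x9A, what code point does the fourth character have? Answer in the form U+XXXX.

Offset 0: leading byte 0xD3 = 11010011 → 2-byte char #1 = D3 84.
Offset 2: leading byte 0xC4 = 11000100 → 2-byte char #2 = C4 97.
Offset 4: leading byte 0xE0 = 11100000 → 3-byte char #3 = E0 A4 89.
Offset 7: leading byte 0xE2 = 11100010 → 3-byte char #4 = E2 94 85.
Leading byte 0xE2 = 11100010 matches 1110xxxx → 3-byte sequence.
Byte 1: 0xE2 = 11100010, payload 0010 (4 bits).
Byte 2: 0x94 = 10010100 (10xxxxxx ✓), payload 010100.
Byte 3: 0x85 = 10000101 (10xxxxxx ✓), payload 000101.
Concatenate: 0010010100000101 = 0x2505 (16 bits → U+2505).

U+2505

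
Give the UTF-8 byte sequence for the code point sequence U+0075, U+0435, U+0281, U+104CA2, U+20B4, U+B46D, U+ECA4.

U+0075: 1-byte form → 75.
U+0435: 2-byte form → D0 B5.
U+0281: 2-byte form → CA 81.
U+104CA2: 4-byte form → F4 84 B2 A2.
U+20B4: 3-byte form → E2 82 B4.
U+B46D: 3-byte form → EB 91 AD.
U+ECA4: 3-byte form → EE B2 A4.
Concatenated (18 bytes): 75 D0 B5 CA 81 F4 84 B2 A2 E2 82 B4 EB 91 AD EE B2 A4.

75 D0 B5 CA 81 F4 84 B2 A2 E2 82 B4 EB 91 AD EE B2 A4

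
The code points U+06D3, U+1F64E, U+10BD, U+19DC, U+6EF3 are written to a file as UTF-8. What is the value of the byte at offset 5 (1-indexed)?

1-indexed offset 5 is 0-indexed offset 4.
U+06D3 → 2-byte form DB 93 at offsets 0–1.
U+1F64E → 4-byte form F0 9F 99 8E at offsets 2–5.
Offset 4 falls in char 2's range; it's byte 3 of F0 9F 99 8E = 0x99.

0x99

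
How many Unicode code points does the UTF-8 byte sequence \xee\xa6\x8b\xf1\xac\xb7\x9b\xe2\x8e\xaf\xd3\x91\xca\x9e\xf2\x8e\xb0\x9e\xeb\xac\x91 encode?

7

Byte at offset 0: 0xEE = 11101110 → 3-byte char (#1). Advance 3.
Byte at offset 3: 0xF1 = 11110001 → 4-byte char (#2). Advance 4.
Byte at offset 7: 0xE2 = 11100010 → 3-byte char (#3). Advance 3.
Byte at offset 10: 0xD3 = 11010011 → 2-byte char (#4). Advance 2.
Byte at offset 12: 0xCA = 11001010 → 2-byte char (#5). Advance 2.
Byte at offset 14: 0xF2 = 11110010 → 4-byte char (#6). Advance 4.
Byte at offset 18: 0xEB = 11101011 → 3-byte char (#7). Advance 3.
Reached end at offset 21 after 7 code points.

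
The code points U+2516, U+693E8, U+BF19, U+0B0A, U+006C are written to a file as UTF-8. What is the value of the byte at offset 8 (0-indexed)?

U+2516 → 3-byte form E2 94 96 at offsets 0–2.
U+693E8 → 4-byte form F1 A9 8F A8 at offsets 3–6.
U+BF19 → 3-byte form EB BC 99 at offsets 7–9.
Offset 8 falls in char 3's range; it's byte 2 of EB BC 99 = 0xBC.

0xBC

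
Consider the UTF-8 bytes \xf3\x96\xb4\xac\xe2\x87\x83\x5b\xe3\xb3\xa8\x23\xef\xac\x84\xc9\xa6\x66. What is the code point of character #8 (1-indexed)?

Offset 0: leading byte 0xF3 = 11110011 → 4-byte char #1 = F3 96 B4 AC.
Offset 4: leading byte 0xE2 = 11100010 → 3-byte char #2 = E2 87 83.
Offset 7: leading byte 0x5B = 01011011 → 1-byte char #3 = 5B.
Offset 8: leading byte 0xE3 = 11100011 → 3-byte char #4 = E3 B3 A8.
Offset 11: leading byte 0x23 = 00100011 → 1-byte char #5 = 23.
Offset 12: leading byte 0xEF = 11101111 → 3-byte char #6 = EF AC 84.
Offset 15: leading byte 0xC9 = 11001001 → 2-byte char #7 = C9 A6.
Offset 17: leading byte 0x66 = 01100110 → 1-byte char #8 = 66.
Leading byte 0x66 = 01100110 matches 0xxxxxxx → 1-byte sequence.
Byte 1: 0x66 = 01100110, payload 1100110 (7 bits).
Concatenate: 1100110 = 0x66 (7 bits → U+0066).

U+0066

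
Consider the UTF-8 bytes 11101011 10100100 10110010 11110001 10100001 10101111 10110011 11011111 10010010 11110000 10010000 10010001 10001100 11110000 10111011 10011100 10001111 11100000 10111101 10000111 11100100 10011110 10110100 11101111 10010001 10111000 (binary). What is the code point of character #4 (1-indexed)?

U+1044C

Offset 0: leading byte 0xEB = 11101011 → 3-byte char #1 = EB A4 B2.
Offset 3: leading byte 0xF1 = 11110001 → 4-byte char #2 = F1 A1 AF B3.
Offset 7: leading byte 0xDF = 11011111 → 2-byte char #3 = DF 92.
Offset 9: leading byte 0xF0 = 11110000 → 4-byte char #4 = F0 90 91 8C.
Leading byte 0xF0 = 11110000 matches 11110xxx → 4-byte sequence.
Byte 1: 0xF0 = 11110000, payload 000 (3 bits).
Byte 2: 0x90 = 10010000 (10xxxxxx ✓), payload 010000.
Byte 3: 0x91 = 10010001 (10xxxxxx ✓), payload 010001.
Byte 4: 0x8C = 10001100 (10xxxxxx ✓), payload 001100.
Concatenate: 000010000010001001100 = 0x1044C (21 bits → U+1044C).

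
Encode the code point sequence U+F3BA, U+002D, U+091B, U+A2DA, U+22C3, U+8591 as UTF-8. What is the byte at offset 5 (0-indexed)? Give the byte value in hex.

0xA4

U+F3BA → 3-byte form EF 8E BA at offsets 0–2.
U+002D → 1-byte form 2D at offsets 3–3.
U+091B → 3-byte form E0 A4 9B at offsets 4–6.
Offset 5 falls in char 3's range; it's byte 2 of E0 A4 9B = 0xA4.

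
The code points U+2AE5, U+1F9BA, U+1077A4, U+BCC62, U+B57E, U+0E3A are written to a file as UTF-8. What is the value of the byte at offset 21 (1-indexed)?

1-indexed offset 21 is 0-indexed offset 20.
U+2AE5 → 3-byte form E2 AB A5 at offsets 0–2.
U+1F9BA → 4-byte form F0 9F A6 BA at offsets 3–6.
U+1077A4 → 4-byte form F4 87 9E A4 at offsets 7–10.
U+BCC62 → 4-byte form F2 BC B1 A2 at offsets 11–14.
U+B57E → 3-byte form EB 95 BE at offsets 15–17.
U+0E3A → 3-byte form E0 B8 BA at offsets 18–20.
Offset 20 falls in char 6's range; it's byte 3 of E0 B8 BA = 0xBA.

0xBA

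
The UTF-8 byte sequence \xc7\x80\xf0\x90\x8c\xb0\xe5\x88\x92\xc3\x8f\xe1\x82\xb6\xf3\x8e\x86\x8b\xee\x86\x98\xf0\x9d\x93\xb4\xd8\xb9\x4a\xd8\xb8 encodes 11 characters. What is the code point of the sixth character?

U+CE18B

Offset 0: leading byte 0xC7 = 11000111 → 2-byte char #1 = C7 80.
Offset 2: leading byte 0xF0 = 11110000 → 4-byte char #2 = F0 90 8C B0.
Offset 6: leading byte 0xE5 = 11100101 → 3-byte char #3 = E5 88 92.
Offset 9: leading byte 0xC3 = 11000011 → 2-byte char #4 = C3 8F.
Offset 11: leading byte 0xE1 = 11100001 → 3-byte char #5 = E1 82 B6.
Offset 14: leading byte 0xF3 = 11110011 → 4-byte char #6 = F3 8E 86 8B.
Leading byte 0xF3 = 11110011 matches 11110xxx → 4-byte sequence.
Byte 1: 0xF3 = 11110011, payload 011 (3 bits).
Byte 2: 0x8E = 10001110 (10xxxxxx ✓), payload 001110.
Byte 3: 0x86 = 10000110 (10xxxxxx ✓), payload 000110.
Byte 4: 0x8B = 10001011 (10xxxxxx ✓), payload 001011.
Concatenate: 011001110000110001011 = 0xCE18B (21 bits → U+CE18B).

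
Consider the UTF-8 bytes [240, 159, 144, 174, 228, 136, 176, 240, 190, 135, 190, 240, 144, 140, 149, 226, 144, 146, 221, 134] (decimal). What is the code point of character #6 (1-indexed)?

Offset 0: leading byte 0xF0 = 11110000 → 4-byte char #1 = F0 9F 90 AE.
Offset 4: leading byte 0xE4 = 11100100 → 3-byte char #2 = E4 88 B0.
Offset 7: leading byte 0xF0 = 11110000 → 4-byte char #3 = F0 BE 87 BE.
Offset 11: leading byte 0xF0 = 11110000 → 4-byte char #4 = F0 90 8C 95.
Offset 15: leading byte 0xE2 = 11100010 → 3-byte char #5 = E2 90 92.
Offset 18: leading byte 0xDD = 11011101 → 2-byte char #6 = DD 86.
Leading byte 0xDD = 11011101 matches 110xxxxx → 2-byte sequence.
Byte 1: 0xDD = 11011101, payload 11101 (5 bits).
Byte 2: 0x86 = 10000110 (10xxxxxx ✓), payload 000110.
Concatenate: 11101000110 = 0x746 (11 bits → U+0746).

U+0746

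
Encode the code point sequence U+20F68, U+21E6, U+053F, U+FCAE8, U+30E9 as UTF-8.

F0 A0 BD A8 E2 87 A6 D4 BF F3 BC AB A8 E3 83 A9

U+20F68: 4-byte form → F0 A0 BD A8.
U+21E6: 3-byte form → E2 87 A6.
U+053F: 2-byte form → D4 BF.
U+FCAE8: 4-byte form → F3 BC AB A8.
U+30E9: 3-byte form → E3 83 A9.
Concatenated (16 bytes): F0 A0 BD A8 E2 87 A6 D4 BF F3 BC AB A8 E3 83 A9.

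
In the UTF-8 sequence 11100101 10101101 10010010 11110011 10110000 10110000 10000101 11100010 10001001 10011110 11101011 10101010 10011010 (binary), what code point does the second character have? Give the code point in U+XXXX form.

Offset 0: leading byte 0xE5 = 11100101 → 3-byte char #1 = E5 AD 92.
Offset 3: leading byte 0xF3 = 11110011 → 4-byte char #2 = F3 B0 B0 85.
Leading byte 0xF3 = 11110011 matches 11110xxx → 4-byte sequence.
Byte 1: 0xF3 = 11110011, payload 011 (3 bits).
Byte 2: 0xB0 = 10110000 (10xxxxxx ✓), payload 110000.
Byte 3: 0xB0 = 10110000 (10xxxxxx ✓), payload 110000.
Byte 4: 0x85 = 10000101 (10xxxxxx ✓), payload 000101.
Concatenate: 011110000110000000101 = 0xF0C05 (21 bits → U+F0C05).

U+F0C05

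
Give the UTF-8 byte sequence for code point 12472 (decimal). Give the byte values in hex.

E3 82 B8

U+30B8 = 0x30B8 = 12472 decimal. In range U+0800–U+FFFF → 3-byte form: 1110xxxx 10xxxxxx 10xxxxxx.
Binary (16 bits): 0011000010111000.
Split 4+6+6: 0011 | 000010 | 111000.
Byte 1: 11100011 = 0xE3.
Byte 2: 10000010 = 0x82.
Byte 3: 10111000 = 0xB8.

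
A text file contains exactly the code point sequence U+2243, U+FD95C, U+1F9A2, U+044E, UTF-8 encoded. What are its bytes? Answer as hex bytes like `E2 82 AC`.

U+2243: 3-byte form → E2 89 83.
U+FD95C: 4-byte form → F3 BD A5 9C.
U+1F9A2: 4-byte form → F0 9F A6 A2.
U+044E: 2-byte form → D1 8E.
Concatenated (13 bytes): E2 89 83 F3 BD A5 9C F0 9F A6 A2 D1 8E.

E2 89 83 F3 BD A5 9C F0 9F A6 A2 D1 8E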